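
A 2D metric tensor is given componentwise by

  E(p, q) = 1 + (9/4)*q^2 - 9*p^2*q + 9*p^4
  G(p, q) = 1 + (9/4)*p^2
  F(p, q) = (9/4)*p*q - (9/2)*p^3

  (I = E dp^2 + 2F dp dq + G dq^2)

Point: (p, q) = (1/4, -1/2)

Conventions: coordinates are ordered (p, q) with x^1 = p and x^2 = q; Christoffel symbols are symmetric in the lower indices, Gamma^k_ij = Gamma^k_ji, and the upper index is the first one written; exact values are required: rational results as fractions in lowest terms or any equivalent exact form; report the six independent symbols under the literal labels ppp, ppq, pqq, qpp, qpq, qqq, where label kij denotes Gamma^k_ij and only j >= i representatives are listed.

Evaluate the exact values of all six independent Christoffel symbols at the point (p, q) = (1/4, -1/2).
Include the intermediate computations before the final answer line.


E = 481/256, F = -45/128, G = 73/64 at the point
E_p = 45/16, E_q = -45/16, F_p = -63/32, F_q = 9/16, G_p = 9/8, G_q = 0
EG - F^2 = 517/256;  g^inv = (256/517) * [[73/64, 45/128], [45/128, 481/256]]
first-kind symbols [ij,l] = (1/2)(d_i g_jl + d_j g_il - d_l g_ij): [pp,p] = E_p/2 = 45/32, [pp,q] = F_p - E_q/2 = -9/16, [pq,p] = E_q/2 = -45/32, [pq,q] = G_p/2 = 9/16, [qq,p] = F_q - G_p/2 = 0, [qq,q] = G_q/2 = 0
Gamma^p_ij = (G*[ij,p] - F*[ij,q])/(EG - F^2), Gamma^q_ij = (E*[ij,q] - F*[ij,p])/(EG - F^2)

Answer: Gamma_ppp = 360/517, Gamma_ppq = -360/517, Gamma_pqq = 0, Gamma_qpp = -144/517, Gamma_qpq = 144/517, Gamma_qqq = 0


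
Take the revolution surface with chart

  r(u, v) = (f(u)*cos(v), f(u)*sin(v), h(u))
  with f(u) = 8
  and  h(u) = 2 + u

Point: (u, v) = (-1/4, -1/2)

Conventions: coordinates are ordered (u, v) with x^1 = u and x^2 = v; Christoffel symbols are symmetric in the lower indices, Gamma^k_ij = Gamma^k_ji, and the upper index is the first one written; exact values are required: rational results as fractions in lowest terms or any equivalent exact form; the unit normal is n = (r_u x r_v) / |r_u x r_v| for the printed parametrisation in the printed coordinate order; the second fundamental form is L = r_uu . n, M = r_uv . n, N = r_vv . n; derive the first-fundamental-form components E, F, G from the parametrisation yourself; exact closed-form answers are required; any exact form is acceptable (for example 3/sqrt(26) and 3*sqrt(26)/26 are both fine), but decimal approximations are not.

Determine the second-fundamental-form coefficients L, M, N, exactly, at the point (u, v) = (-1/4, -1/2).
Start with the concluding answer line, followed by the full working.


Answer: L = 0, M = 0, N = 8

f = 8, f' = 0, f'' = 0, h' = 1, h'' = 0
E = 1, F = 0, G = 64; answer radicand W^2 = 1
unnormalised second-form numerators: l = 0, m = 0, n = 8; L = l/sqrt(1), and similarly M = m/sqrt(W^2), N = n/sqrt(W^2)


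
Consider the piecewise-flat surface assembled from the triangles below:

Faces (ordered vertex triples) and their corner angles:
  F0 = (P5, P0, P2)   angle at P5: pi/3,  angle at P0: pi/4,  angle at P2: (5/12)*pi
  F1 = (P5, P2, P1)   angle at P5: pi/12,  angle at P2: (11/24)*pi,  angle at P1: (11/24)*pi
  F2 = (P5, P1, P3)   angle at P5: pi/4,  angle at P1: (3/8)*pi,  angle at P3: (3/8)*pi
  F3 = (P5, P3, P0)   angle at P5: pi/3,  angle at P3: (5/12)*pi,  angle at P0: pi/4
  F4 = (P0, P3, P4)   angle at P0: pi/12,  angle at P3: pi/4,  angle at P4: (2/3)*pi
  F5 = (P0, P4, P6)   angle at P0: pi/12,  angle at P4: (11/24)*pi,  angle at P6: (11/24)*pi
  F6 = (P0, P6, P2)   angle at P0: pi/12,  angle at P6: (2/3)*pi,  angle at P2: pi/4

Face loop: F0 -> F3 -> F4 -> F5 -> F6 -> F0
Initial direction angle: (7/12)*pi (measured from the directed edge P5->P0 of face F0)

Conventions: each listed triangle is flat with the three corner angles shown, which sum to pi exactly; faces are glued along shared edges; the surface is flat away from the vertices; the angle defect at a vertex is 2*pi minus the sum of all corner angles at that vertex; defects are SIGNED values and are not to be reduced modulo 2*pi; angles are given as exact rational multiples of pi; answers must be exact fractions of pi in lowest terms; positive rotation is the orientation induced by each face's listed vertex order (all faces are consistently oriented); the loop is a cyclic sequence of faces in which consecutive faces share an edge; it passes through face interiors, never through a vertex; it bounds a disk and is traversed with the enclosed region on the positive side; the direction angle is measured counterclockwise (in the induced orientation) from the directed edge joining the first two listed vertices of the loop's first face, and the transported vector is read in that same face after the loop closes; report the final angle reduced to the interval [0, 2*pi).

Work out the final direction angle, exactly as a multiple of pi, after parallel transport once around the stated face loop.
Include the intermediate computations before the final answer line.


enclosed vertex P0: corner angles sum to (3/4)*pi, defect = 2*pi - (3/4)*pi = (5/4)*pi
summing the enclosed defects onto the initial angle, mod 2*pi in the induced orientation:
final angle = (7/12)*pi + (5/4)*pi = (11/6)*pi (mod 2*pi)

Answer: final direction angle = (11/6)*pi


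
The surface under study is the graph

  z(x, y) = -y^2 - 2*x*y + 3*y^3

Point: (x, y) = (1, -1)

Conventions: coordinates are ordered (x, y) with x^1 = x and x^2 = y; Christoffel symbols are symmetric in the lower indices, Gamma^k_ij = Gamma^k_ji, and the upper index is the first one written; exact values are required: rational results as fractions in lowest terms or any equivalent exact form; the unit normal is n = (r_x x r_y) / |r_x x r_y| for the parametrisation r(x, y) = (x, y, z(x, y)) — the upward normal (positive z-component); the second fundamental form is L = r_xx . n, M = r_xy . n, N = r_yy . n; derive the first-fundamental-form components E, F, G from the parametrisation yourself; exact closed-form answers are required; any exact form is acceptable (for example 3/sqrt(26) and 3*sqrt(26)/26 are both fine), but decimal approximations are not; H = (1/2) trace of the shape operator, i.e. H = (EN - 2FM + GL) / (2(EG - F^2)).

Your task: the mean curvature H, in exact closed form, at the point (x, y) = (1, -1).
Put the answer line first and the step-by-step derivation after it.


Answer: H = -7*sqrt(86)/3698

z_x = 2, z_y = 9, z_xx = 0, z_xy = -2, z_yy = -20
E = 5, F = 18, G = 82; answer radicand W^2 = 86
unnormalised second-form numerators: l = 0, m = -2, n = -20; L = l/sqrt(86), and similarly M = m/sqrt(W^2), N = n/sqrt(W^2)
H = (E*n - 2*F*m + G*l) / (2*(EG - F^2)*sqrt(W^2)); E*n - 2*F*m + G*l = -28, EG - F^2 = 86, so H = (-7/43)/sqrt(86)


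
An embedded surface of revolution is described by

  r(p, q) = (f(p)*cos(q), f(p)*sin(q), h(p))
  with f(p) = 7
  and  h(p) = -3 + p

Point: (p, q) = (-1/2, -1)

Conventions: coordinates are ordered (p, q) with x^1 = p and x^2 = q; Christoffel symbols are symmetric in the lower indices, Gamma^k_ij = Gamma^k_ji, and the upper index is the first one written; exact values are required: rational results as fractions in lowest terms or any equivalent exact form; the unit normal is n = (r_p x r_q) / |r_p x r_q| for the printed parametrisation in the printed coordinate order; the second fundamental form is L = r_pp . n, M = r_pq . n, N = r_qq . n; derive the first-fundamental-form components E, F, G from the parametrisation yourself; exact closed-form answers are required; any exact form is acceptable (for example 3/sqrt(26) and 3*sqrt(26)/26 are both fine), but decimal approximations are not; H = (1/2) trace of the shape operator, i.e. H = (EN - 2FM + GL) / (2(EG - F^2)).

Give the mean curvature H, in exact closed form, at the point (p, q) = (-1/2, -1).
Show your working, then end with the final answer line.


f = 7, f' = 0, f'' = 0, h' = 1, h'' = 0
E = 1, F = 0, G = 49; answer radicand W^2 = 1
unnormalised second-form numerators: l = 0, m = 0, n = 7; L = l/sqrt(1), and similarly M = m/sqrt(W^2), N = n/sqrt(W^2)
H = (E*n - 2*F*m + G*l) / (2*(EG - F^2)*sqrt(W^2)); E*n - 2*F*m + G*l = 7, EG - F^2 = 49, so H = (1/14)/sqrt(1)

Answer: H = 1/14


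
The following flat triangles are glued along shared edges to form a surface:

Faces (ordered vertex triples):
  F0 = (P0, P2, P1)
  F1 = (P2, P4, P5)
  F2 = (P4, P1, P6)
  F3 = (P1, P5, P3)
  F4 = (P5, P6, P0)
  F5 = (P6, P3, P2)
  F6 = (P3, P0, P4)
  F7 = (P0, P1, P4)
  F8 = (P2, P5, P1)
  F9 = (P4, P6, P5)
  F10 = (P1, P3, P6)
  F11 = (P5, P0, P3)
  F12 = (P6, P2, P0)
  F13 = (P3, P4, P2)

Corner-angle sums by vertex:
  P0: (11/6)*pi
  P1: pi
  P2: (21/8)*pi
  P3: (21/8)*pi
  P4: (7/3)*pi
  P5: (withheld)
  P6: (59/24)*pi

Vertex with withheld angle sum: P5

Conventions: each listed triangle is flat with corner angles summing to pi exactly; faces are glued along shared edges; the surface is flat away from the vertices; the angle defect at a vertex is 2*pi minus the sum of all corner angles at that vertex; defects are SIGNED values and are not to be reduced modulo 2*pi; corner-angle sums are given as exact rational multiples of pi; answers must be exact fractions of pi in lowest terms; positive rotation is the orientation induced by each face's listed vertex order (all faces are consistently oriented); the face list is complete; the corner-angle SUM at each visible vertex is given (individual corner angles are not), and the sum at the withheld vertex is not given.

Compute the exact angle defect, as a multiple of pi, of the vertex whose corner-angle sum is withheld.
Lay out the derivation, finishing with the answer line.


V = 7, E = 21, F = 14; chi = V - E + F = 0
Gauss-Bonnet: total defect = 2*pi*chi = 0; visible defects sum to (-7/8)*pi

Answer: defect(P5) = (7/8)*pi


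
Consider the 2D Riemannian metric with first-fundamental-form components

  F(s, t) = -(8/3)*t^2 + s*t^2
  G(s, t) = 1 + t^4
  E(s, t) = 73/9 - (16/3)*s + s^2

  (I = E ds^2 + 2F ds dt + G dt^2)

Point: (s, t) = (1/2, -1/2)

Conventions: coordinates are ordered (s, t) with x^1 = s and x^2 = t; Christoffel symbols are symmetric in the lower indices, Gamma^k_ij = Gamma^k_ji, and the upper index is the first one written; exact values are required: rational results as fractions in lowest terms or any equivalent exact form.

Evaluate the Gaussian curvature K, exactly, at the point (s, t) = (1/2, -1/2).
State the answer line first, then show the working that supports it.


Answer: K = -20736/687241

E = 205/36, F = -13/24, G = 17/16, EG - F^2 = 829/144 at the point
E_s = -13/3, E_t = 0, F_s = 1/4, F_t = 13/6, G_s = 0, G_t = -1/2
E_tt = 0, F_st = -1, G_ss = 0
The intrinsic route: Brioschi's K = (det M1 - det M2)/(EG - F^2)^2.
M1 = [[-E_tt/2 + F_st - G_ss/2, E_s/2, F_s - E_t/2], [F_t - G_s/2, E, F], [G_t/2, F, G]] = [[-1, -13/6, 1/4], [13/6, 205/36, -13/24], [-1/4, -13/24, 17/16]]; det M1 = -1
M2 = [[0, E_t/2, G_s/2], [E_t/2, E, F], [G_s/2, F, G]] = [[0, 0, 0], [0, 205/36, -13/24], [0, -13/24, 17/16]]; det M2 = 0
det M1 - det M2 = -1; K = -1 / (829/144)^2 = -20736/687241


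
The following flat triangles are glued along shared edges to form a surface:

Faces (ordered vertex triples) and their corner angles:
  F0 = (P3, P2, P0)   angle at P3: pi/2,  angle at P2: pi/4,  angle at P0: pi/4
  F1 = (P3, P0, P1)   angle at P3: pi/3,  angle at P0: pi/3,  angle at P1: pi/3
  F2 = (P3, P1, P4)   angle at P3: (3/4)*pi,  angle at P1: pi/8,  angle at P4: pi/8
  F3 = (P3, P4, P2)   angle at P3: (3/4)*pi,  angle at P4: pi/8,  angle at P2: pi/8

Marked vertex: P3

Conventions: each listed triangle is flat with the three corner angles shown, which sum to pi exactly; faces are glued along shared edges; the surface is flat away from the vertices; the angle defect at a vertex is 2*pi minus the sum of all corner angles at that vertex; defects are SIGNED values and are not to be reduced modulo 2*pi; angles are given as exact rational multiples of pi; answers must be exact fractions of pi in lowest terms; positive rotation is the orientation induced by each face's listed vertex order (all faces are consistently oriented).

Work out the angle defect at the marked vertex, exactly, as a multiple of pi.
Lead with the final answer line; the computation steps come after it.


Answer: defect(P3) = -pi/3

Sum of corner angles at P3: (7/3)*pi
defect = 2*pi - (7/3)*pi


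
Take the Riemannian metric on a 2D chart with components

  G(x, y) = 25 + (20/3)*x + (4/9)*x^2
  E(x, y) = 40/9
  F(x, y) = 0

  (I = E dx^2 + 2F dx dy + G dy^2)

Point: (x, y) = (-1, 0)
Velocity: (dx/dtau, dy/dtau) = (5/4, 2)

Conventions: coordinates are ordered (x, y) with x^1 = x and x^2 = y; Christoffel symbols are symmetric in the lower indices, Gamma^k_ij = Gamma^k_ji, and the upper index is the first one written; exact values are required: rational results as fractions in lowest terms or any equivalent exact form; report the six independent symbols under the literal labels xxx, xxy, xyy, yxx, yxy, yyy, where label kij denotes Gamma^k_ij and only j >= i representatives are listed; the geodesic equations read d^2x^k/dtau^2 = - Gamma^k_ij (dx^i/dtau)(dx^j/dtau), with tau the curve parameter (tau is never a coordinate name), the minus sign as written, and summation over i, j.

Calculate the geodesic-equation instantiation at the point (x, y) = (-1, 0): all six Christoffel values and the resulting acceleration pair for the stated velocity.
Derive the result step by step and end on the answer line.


E = 40/9, F = 0, G = 169/9 at the point
E_x = 0, E_y = 0, F_x = 0, F_y = 0, G_x = 52/9, G_y = 0
EG - F^2 = 6760/81;  g^inv = (81/6760) * [[169/9, 0], [0, 40/9]]
first-kind symbols [ij,l] = (1/2)(d_i g_jl + d_j g_il - d_l g_ij): [xx,x] = E_x/2 = 0, [xx,y] = F_x - E_y/2 = 0, [xy,x] = E_y/2 = 0, [xy,y] = G_x/2 = 26/9, [yy,x] = F_y - G_x/2 = -26/9, [yy,y] = G_y/2 = 0
Gamma^x_ij = (G*[ij,x] - F*[ij,y])/(EG - F^2), Gamma^y_ij = (E*[ij,y] - F*[ij,x])/(EG - F^2)
Gamma_xxx = 0, Gamma_xxy = 0, Gamma_xyy = -13/20, Gamma_yxx = 0, Gamma_yxy = 2/13, Gamma_yyy = 0
d^2x/dtau^2 = -(Gamma_xxx*(5/4)^2 + 2*Gamma_xxy*(5/4)*(2) + Gamma_xyy*(2)^2) = 13/5
d^2y/dtau^2 = -(Gamma_yxx*(5/4)^2 + 2*Gamma_yxy*(5/4)*(2) + Gamma_yyy*(2)^2) = -10/13

Answer: Gamma_xxx = 0, Gamma_xxy = 0, Gamma_xyy = -13/20, Gamma_yxx = 0, Gamma_yxy = 2/13, Gamma_yyy = 0; accelerations (d^2x/dtau^2, d^2y/dtau^2) = (13/5, -10/13)


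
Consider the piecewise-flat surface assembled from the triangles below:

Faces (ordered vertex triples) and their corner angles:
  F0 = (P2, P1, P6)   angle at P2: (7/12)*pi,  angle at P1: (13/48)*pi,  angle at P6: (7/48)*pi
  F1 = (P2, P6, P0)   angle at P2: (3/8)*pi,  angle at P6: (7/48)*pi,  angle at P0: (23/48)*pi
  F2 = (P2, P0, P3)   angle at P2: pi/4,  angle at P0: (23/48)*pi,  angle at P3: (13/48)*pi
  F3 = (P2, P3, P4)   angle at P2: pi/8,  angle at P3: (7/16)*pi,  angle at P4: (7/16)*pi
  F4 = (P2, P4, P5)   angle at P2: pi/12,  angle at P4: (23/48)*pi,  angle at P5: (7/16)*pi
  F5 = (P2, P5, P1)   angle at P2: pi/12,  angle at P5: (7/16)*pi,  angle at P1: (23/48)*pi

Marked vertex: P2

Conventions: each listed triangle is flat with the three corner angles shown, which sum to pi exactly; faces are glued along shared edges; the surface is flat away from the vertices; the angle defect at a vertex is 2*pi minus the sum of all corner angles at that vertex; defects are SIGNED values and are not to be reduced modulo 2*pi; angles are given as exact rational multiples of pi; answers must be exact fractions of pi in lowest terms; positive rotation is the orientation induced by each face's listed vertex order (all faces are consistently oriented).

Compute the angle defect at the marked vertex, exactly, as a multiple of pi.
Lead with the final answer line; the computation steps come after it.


Answer: defect(P2) = pi/2

Sum of corner angles at P2: (3/2)*pi
defect = 2*pi - (3/2)*pi


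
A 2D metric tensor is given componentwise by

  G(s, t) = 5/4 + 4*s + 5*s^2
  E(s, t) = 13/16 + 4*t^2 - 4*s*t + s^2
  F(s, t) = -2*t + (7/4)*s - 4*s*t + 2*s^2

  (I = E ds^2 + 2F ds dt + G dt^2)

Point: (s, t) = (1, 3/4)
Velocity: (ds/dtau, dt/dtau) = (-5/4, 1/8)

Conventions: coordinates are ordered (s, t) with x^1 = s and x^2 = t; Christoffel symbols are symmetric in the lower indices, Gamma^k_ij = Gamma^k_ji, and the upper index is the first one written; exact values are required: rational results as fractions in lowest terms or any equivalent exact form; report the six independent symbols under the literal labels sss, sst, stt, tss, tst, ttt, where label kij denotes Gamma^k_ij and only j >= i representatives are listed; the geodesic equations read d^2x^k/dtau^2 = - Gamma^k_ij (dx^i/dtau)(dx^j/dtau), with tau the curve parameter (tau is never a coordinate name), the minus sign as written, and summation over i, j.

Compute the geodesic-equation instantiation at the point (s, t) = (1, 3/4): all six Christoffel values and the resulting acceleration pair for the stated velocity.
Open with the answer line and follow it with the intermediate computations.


Answer: Gamma_sss = -244/661, Gamma_sst = 992/661, Gamma_stt = -8528/661, Gamma_tss = 95/661, Gamma_tst = 524/661, Gamma_ttt = -624/661; accelerations (d^2s/dtau^2, d^2t/dtau^2) = (1649/1322, 401/10576)

E = 17/16, F = -3/4, G = 41/4 at the point
E_s = -1, E_t = 2, F_s = 11/4, F_t = -6, G_s = 14, G_t = 0
EG - F^2 = 661/64;  g^inv = (64/661) * [[41/4, 3/4], [3/4, 17/16]]
first-kind symbols [ij,l] = (1/2)(d_i g_jl + d_j g_il - d_l g_ij): [ss,s] = E_s/2 = -1/2, [ss,t] = F_s - E_t/2 = 7/4, [st,s] = E_t/2 = 1, [st,t] = G_s/2 = 7, [tt,s] = F_t - G_s/2 = -13, [tt,t] = G_t/2 = 0
Gamma^s_ij = (G*[ij,s] - F*[ij,t])/(EG - F^2), Gamma^t_ij = (E*[ij,t] - F*[ij,s])/(EG - F^2)
Gamma_sss = -244/661, Gamma_sst = 992/661, Gamma_stt = -8528/661, Gamma_tss = 95/661, Gamma_tst = 524/661, Gamma_ttt = -624/661
d^2s/dtau^2 = -(Gamma_sss*(-5/4)^2 + 2*Gamma_sst*(-5/4)*(1/8) + Gamma_stt*(1/8)^2) = 1649/1322
d^2t/dtau^2 = -(Gamma_tss*(-5/4)^2 + 2*Gamma_tst*(-5/4)*(1/8) + Gamma_ttt*(1/8)^2) = 401/10576


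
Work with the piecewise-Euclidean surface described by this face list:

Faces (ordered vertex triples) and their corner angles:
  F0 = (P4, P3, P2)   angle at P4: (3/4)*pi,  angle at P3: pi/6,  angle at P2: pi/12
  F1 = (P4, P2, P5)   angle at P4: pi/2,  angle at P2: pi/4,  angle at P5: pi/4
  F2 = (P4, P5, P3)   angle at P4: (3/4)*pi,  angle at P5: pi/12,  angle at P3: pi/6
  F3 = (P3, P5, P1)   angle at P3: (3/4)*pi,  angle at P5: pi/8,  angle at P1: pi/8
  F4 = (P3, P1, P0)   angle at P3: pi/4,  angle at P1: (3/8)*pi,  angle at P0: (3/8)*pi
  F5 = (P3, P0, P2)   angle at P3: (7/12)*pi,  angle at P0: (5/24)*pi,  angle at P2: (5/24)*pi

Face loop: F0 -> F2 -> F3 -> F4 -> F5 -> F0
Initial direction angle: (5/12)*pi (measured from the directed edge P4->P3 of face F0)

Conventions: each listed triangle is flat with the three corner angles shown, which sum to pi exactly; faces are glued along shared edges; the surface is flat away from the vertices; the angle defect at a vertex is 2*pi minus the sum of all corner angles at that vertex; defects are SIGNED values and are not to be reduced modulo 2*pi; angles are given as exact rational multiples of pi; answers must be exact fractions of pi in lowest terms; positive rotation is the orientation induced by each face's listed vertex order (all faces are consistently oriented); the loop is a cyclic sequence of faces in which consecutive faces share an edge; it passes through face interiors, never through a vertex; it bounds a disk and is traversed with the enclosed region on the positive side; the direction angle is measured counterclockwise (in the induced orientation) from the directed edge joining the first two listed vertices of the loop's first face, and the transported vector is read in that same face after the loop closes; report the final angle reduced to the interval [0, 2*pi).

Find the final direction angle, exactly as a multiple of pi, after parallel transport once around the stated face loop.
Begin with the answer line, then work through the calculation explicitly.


Answer: final direction angle = pi/2

enclosed vertex P3: corner angles sum to (23/12)*pi, defect = 2*pi - (23/12)*pi = pi/12
summing the enclosed defects onto the initial angle, mod 2*pi in the induced orientation:
final angle = (5/12)*pi + pi/12 = pi/2 (mod 2*pi)


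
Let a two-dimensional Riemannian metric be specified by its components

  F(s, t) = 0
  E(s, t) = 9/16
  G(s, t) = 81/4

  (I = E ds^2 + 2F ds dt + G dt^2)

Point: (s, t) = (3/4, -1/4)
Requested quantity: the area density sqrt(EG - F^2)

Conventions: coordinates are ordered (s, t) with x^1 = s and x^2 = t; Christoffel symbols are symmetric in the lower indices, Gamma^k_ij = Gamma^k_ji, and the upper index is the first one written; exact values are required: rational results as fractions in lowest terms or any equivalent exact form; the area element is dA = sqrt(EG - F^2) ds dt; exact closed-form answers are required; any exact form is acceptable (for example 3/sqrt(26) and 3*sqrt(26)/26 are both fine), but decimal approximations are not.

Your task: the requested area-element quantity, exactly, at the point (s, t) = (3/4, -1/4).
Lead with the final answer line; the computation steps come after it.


Answer: sqrt(EG - F^2) = 27/8

E = 9/16, F = 0, G = 81/4; EG - F^2 = 729/64


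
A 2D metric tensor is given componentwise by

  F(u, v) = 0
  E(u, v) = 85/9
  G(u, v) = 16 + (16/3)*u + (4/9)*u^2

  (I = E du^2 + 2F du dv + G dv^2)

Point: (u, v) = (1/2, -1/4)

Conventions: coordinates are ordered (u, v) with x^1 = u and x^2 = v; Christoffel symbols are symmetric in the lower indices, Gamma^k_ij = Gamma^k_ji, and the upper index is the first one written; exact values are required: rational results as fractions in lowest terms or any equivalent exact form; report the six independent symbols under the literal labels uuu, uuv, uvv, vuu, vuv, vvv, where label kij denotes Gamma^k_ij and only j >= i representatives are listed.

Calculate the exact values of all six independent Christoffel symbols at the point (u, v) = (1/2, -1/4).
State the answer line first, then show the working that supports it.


Answer: Gamma_uuu = 0, Gamma_uuv = 0, Gamma_uvv = -26/85, Gamma_vuu = 0, Gamma_vuv = 2/13, Gamma_vvv = 0

E = 85/9, F = 0, G = 169/9 at the point
E_u = 0, E_v = 0, F_u = 0, F_v = 0, G_u = 52/9, G_v = 0
EG - F^2 = 14365/81;  g^inv = (81/14365) * [[169/9, 0], [0, 85/9]]
first-kind symbols [ij,l] = (1/2)(d_i g_jl + d_j g_il - d_l g_ij): [uu,u] = E_u/2 = 0, [uu,v] = F_u - E_v/2 = 0, [uv,u] = E_v/2 = 0, [uv,v] = G_u/2 = 26/9, [vv,u] = F_v - G_u/2 = -26/9, [vv,v] = G_v/2 = 0
Gamma^u_ij = (G*[ij,u] - F*[ij,v])/(EG - F^2), Gamma^v_ij = (E*[ij,v] - F*[ij,u])/(EG - F^2)


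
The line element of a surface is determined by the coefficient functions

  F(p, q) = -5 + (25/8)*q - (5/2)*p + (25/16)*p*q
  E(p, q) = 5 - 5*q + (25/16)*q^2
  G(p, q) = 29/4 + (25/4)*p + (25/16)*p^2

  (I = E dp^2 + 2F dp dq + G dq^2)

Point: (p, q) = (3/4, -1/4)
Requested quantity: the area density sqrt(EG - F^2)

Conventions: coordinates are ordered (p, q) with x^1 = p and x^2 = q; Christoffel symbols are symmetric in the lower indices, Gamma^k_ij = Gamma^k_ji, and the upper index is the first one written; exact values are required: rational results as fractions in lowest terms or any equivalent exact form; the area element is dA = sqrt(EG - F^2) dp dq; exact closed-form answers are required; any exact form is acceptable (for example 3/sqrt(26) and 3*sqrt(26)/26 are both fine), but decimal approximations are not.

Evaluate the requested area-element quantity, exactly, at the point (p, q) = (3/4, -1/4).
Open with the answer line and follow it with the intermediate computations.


Answer: sqrt(EG - F^2) = 5*sqrt(186)/16

E = 1625/256, F = -2035/256, G = 3281/256; EG - F^2 = 2325/128


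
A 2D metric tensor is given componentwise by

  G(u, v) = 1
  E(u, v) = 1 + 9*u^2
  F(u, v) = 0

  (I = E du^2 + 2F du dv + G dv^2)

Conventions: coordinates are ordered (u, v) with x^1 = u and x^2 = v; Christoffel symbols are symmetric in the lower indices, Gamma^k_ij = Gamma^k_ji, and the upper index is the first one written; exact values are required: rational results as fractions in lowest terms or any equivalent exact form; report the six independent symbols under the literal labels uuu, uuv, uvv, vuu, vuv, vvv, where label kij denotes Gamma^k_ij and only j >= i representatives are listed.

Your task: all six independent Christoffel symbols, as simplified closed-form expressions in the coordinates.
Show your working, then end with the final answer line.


E = 1 + 9*u^2; F = 0; G = 1
Gamma^k_ij = (1/2) g^{kl} (d_i g_jl + d_j g_il - d_l g_ij), with g^inv = (1/(EG-F^2)) [[G, -F], [-F, E]]
first partials: E_u = 18*u, E_v = 0, F_u = 0, F_v = 0, G_u = 0, G_v = 0
D = EG - F^2 = 1 + 9*u^2
expanded: Gamma^u_uu = (G E_u - 2F F_u + F E_v)/(2D), Gamma^u_uv = (G E_v - F G_u)/(2D), Gamma^u_vv = (2G F_v - G G_u - F G_v)/(2D), Gamma^v_uu = (2E F_u - E E_v - F E_u)/(2D), Gamma^v_uv = (E G_u - F E_v)/(2D), Gamma^v_vv = (E G_v - 2F F_v + F G_u)/(2D); substitute and cancel common factors

Answer: Gamma_uuu = 9*u/(9*u^2 + 1), Gamma_uuv = 0, Gamma_uvv = 0, Gamma_vuu = 0, Gamma_vuv = 0, Gamma_vvv = 0


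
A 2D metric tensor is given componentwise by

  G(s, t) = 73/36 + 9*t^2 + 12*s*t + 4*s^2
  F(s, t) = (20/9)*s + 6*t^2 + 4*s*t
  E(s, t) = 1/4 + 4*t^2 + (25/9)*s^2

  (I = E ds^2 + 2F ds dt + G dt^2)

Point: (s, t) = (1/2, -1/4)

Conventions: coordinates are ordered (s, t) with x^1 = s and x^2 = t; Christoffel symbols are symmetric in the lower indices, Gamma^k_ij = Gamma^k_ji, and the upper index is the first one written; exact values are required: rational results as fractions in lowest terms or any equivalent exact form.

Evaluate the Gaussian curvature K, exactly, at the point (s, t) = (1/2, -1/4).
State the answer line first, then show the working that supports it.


Answer: K = -217152/192721

E = 43/36, F = 71/72, G = 301/144, EG - F^2 = 439/288 at the point
E_s = 25/9, E_t = -2, F_s = 11/9, F_t = -1, G_s = 1, G_t = 3/2
E_tt = 8, F_st = 4, G_ss = 8
K follows from Brioschi's formula, (det M1 - det M2)/(EG - F^2)^2.
M1 = [[-E_tt/2 + F_st - G_ss/2, E_s/2, F_s - E_t/2], [F_t - G_s/2, E, F], [G_t/2, F, G]] = [[-4, 25/18, 20/9], [-3/2, 43/36, 71/72], [3/4, 71/72, 301/144]]; det M1 = -863/144
M2 = [[0, E_t/2, G_s/2], [E_t/2, E, F], [G_s/2, F, G]] = [[0, -1, 1/2], [-1, 43/36, 71/72], [1/2, 71/72, 301/144]]; det M2 = -27/8
det M1 - det M2 = -377/144; K = -377/144 / (439/288)^2 = -217152/192721


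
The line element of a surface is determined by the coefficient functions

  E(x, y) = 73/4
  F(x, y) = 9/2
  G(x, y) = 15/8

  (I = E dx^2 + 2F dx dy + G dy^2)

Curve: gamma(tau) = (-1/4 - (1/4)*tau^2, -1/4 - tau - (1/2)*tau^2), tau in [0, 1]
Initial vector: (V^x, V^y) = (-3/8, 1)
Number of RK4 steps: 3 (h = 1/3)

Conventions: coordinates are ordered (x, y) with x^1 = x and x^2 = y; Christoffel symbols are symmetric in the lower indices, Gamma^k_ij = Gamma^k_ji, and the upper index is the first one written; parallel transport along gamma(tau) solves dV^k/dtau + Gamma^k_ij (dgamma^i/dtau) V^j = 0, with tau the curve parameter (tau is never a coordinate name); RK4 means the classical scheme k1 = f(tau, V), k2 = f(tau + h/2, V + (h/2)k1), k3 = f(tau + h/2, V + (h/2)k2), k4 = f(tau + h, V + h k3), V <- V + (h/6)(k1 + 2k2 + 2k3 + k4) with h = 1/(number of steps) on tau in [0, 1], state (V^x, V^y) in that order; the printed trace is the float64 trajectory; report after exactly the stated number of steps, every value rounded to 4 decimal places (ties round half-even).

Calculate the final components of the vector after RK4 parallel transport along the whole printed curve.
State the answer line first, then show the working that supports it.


Answer: V^x = -0.3750, V^y = 1.0000

gamma'(tau) = (-(1/2)*tau, -1 - tau); f(tau, V)^k = -Gamma^k_ij(gamma(tau)) gamma'^i(tau) V^j; h = 1/3; intermediate values shown to 6 dp
curve data and Christoffel symbols at the stage parameters:
  tau = 0.000000: gamma = (-0.250000, -0.250000), gamma' = (0.000000, -1.000000); Gamma_xxx = 0.000000, Gamma_xxy = 0.000000, Gamma_xyy = 0.000000, Gamma_yxx = 0.000000, Gamma_yxy = 0.000000, Gamma_yyy = 0.000000
  tau = 0.166667: gamma = (-0.256944, -0.430556), gamma' = (-0.083333, -1.166667); Gamma_xxx = 0.000000, Gamma_xxy = 0.000000, Gamma_xyy = 0.000000, Gamma_yxx = 0.000000, Gamma_yxy = 0.000000, Gamma_yyy = 0.000000
  tau = 0.333333: gamma = (-0.277778, -0.638889), gamma' = (-0.166667, -1.333333); Gamma_xxx = 0.000000, Gamma_xxy = 0.000000, Gamma_xyy = 0.000000, Gamma_yxx = 0.000000, Gamma_yxy = 0.000000, Gamma_yyy = 0.000000
  tau = 0.500000: gamma = (-0.312500, -0.875000), gamma' = (-0.250000, -1.500000); Gamma_xxx = 0.000000, Gamma_xxy = 0.000000, Gamma_xyy = 0.000000, Gamma_yxx = 0.000000, Gamma_yxy = 0.000000, Gamma_yyy = 0.000000
  tau = 0.666667: gamma = (-0.361111, -1.138889), gamma' = (-0.333333, -1.666667); Gamma_xxx = 0.000000, Gamma_xxy = 0.000000, Gamma_xyy = 0.000000, Gamma_yxx = 0.000000, Gamma_yxy = 0.000000, Gamma_yyy = 0.000000
  tau = 0.833333: gamma = (-0.423611, -1.430556), gamma' = (-0.416667, -1.833333); Gamma_xxx = 0.000000, Gamma_xxy = 0.000000, Gamma_xyy = 0.000000, Gamma_yxx = 0.000000, Gamma_yxy = 0.000000, Gamma_yyy = 0.000000
  tau = 1.000000: gamma = (-0.500000, -1.750000), gamma' = (-0.500000, -2.000000); Gamma_xxx = 0.000000, Gamma_xxy = 0.000000, Gamma_xyy = 0.000000, Gamma_yxx = 0.000000, Gamma_yxy = 0.000000, Gamma_yyy = 0.000000
step 0: V^x = -0.3750, V^y = 1.0000
step 1: k1 = (0.000000, 0.000000), k2 = (0.000000, 0.000000), k3 = (0.000000, 0.000000), k4 = (0.000000, 0.000000); V <- V + (h/6)(k1 + 2k2 + 2k3 + k4): V^x = -0.3750, V^y = 1.0000
step 2: k1 = (0.000000, 0.000000), k2 = (0.000000, 0.000000), k3 = (0.000000, 0.000000), k4 = (0.000000, 0.000000); V <- V + (h/6)(k1 + 2k2 + 2k3 + k4): V^x = -0.3750, V^y = 1.0000
step 3: k1 = (0.000000, 0.000000), k2 = (0.000000, 0.000000), k3 = (0.000000, 0.000000), k4 = (0.000000, 0.000000); V <- V + (h/6)(k1 + 2k2 + 2k3 + k4): V^x = -0.3750, V^y = 1.0000


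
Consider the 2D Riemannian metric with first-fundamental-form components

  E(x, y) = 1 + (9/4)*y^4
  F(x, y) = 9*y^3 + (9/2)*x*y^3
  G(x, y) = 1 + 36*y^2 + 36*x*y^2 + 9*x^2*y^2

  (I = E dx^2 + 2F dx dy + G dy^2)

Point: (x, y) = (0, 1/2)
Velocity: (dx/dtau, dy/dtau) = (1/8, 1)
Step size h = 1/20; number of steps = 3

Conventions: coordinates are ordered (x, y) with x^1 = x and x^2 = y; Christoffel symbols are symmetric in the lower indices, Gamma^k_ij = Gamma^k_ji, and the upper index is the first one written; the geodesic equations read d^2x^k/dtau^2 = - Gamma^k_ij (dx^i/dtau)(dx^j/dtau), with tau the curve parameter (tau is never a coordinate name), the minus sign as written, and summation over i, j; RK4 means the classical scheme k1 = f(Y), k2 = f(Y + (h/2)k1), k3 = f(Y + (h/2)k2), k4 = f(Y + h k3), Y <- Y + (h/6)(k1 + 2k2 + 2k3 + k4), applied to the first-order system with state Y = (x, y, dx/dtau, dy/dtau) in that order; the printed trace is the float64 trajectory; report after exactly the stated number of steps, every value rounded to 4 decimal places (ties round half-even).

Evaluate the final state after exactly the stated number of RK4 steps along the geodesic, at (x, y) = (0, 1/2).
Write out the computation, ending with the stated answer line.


f(Y) = (dx/dtau, dy/dtau, -Gamma^x_ij Y'^i Y'^j, -Gamma^y_ij Y'^i Y'^j) with the Gammas evaluated at the stage position; h = 0.050000; intermediate values shown to 6 dp
step 0: x = 0.0000, y = 0.5000, dx/dtau = 0.1250, dy/dtau = 1.0000
step 1:
  k1: at (x, y) = (0.000000, 0.500000), (dx/dtau, dy/dtau) = (0.125000, 1.000000); Gamma_xxx = 0.000000, Gamma_xxy = 0.055470, Gamma_xyy = 0.221880, Gamma_yxx = 0.000000, Gamma_yxy = 0.443760, Gamma_yyy = 1.775039; k1 = (0.125000, 1.000000, -0.235747, -1.885978)
  k2: at (x, y) = (0.003125, 0.525000), (dx/dtau, dy/dtau) = (0.119106, 0.952851); Gamma_xxx = 0.000000, Gamma_xxy = 0.058534, Gamma_xyy = 0.223337, Gamma_yxx = 0.000000, Gamma_yxy = 0.446673, Gamma_yyy = 1.704272; k2 = (0.119106, 0.952851, -0.216059, -1.648736)
  k3: at (x, y) = (0.002978, 0.523821), (dx/dtau, dy/dtau) = (0.119599, 0.958782); Gamma_xxx = 0.000000, Gamma_xxy = 0.058391, Gamma_xyy = 0.223275, Gamma_yxx = 0.000000, Gamma_yxy = 0.446549, Gamma_yyy = 1.707507; k3 = (0.119599, 0.958782, -0.218639, -1.672057)
  k4: at (x, y) = (0.005980, 0.547939), (dx/dtau, dy/dtau) = (0.114068, 0.916397); Gamma_xxx = 0.000000, Gamma_xxy = 0.061303, Gamma_xyy = 0.224428, Gamma_yxx = 0.000000, Gamma_yxy = 0.448856, Gamma_yyy = 1.643242; k4 = (0.114068, 0.916397, -0.201287, -1.473807)
  Y <- Y + (h/6)(k1 + 2k2 + 2k3 + k4): x = 0.0060, y = 0.5478, dx/dtau = 0.1141, dy/dtau = 0.9167
step 2:
  k1: at (x, y) = (0.005971, 0.547831), (dx/dtau, dy/dtau) = (0.114113, 0.916655); Gamma_xxx = 0.000000, Gamma_xxy = 0.061290, Gamma_xyy = 0.224423, Gamma_yxx = 0.000000, Gamma_yxy = 0.448846, Gamma_yyy = 1.643523; k1 = (0.114113, 0.916655, -0.201395, -1.474882)
  k2: at (x, y) = (0.008823, 0.570747), (dx/dtau, dy/dtau) = (0.109078, 0.879783); Gamma_xxx = 0.000000, Gamma_xxy = 0.064015, Gamma_xyy = 0.225310, Gamma_yxx = 0.000000, Gamma_yxy = 0.450621, Gamma_yyy = 1.586023; k2 = (0.109078, 0.879783, -0.186681, -1.314099)
  k3: at (x, y) = (0.008698, 0.569825), (dx/dtau, dy/dtau) = (0.109446, 0.883803); Gamma_xxx = 0.000000, Gamma_xxy = 0.063907, Gamma_xyy = 0.225279, Gamma_yxx = 0.000000, Gamma_yxy = 0.450559, Gamma_yyy = 1.588270; k3 = (0.109446, 0.883803, -0.188331, -1.327774)
  k4: at (x, y) = (0.011443, 0.592021), (dx/dtau, dy/dtau) = (0.104697, 0.850267); Gamma_xxx = 0.000000, Gamma_xxy = 0.066511, Gamma_xyy = 0.225977, Gamma_yxx = 0.000000, Gamma_yxy = 0.451955, Gamma_yyy = 1.535556; k4 = (0.104697, 0.850267, -0.175213, -1.190601)
  Y <- Y + (h/6)(k1 + 2k2 + 2k3 + k4): x = 0.0114, y = 0.5919, dx/dtau = 0.1047, dy/dtau = 0.8504
step 3:
  k1: at (x, y) = (0.011436, 0.591948), (dx/dtau, dy/dtau) = (0.104724, 0.850412); Gamma_xxx = 0.000000, Gamma_xxy = 0.066502, Gamma_xyy = 0.225975, Gamma_yxx = 0.000000, Gamma_yxy = 0.451950, Gamma_yyy = 1.535724; k1 = (0.104724, 0.850412, -0.175270, -1.191136)
  k2: at (x, y) = (0.014054, 0.613208), (dx/dtau, dy/dtau) = (0.100343, 0.820633); Gamma_xxx = 0.000000, Gamma_xxy = 0.068963, Gamma_xyy = 0.226506, Gamma_yxx = 0.000000, Gamma_yxy = 0.453013, Gamma_yyy = 1.487900; k2 = (0.100343, 0.820633, -0.163896, -1.076616)
  k3: at (x, y) = (0.013945, 0.612464), (dx/dtau, dy/dtau) = (0.100627, 0.823496); Gamma_xxx = 0.000000, Gamma_xxy = 0.068879, Gamma_xyy = 0.226492, Gamma_yxx = 0.000000, Gamma_yxy = 0.452983, Gamma_yyy = 1.489530; k3 = (0.100627, 0.823496, -0.165010, -1.085193)
  k4: at (x, y) = (0.016467, 0.633123), (dx/dtau, dy/dtau) = (0.096474, 0.796152); Gamma_xxx = 0.000000, Gamma_xxy = 0.071241, Gamma_xyy = 0.226899, Gamma_yxx = 0.000000, Gamma_yxy = 0.453797, Gamma_yyy = 1.445323; k4 = (0.096474, 0.796152, -0.154765, -0.985840)
  Y <- Y + (h/6)(k1 + 2k2 + 2k3 + k4): x = 0.0165, y = 0.6331, dx/dtau = 0.0965, dy/dtau = 0.7962

Answer: x = 0.0165, y = 0.6331, dx/dtau = 0.0965, dy/dtau = 0.7962


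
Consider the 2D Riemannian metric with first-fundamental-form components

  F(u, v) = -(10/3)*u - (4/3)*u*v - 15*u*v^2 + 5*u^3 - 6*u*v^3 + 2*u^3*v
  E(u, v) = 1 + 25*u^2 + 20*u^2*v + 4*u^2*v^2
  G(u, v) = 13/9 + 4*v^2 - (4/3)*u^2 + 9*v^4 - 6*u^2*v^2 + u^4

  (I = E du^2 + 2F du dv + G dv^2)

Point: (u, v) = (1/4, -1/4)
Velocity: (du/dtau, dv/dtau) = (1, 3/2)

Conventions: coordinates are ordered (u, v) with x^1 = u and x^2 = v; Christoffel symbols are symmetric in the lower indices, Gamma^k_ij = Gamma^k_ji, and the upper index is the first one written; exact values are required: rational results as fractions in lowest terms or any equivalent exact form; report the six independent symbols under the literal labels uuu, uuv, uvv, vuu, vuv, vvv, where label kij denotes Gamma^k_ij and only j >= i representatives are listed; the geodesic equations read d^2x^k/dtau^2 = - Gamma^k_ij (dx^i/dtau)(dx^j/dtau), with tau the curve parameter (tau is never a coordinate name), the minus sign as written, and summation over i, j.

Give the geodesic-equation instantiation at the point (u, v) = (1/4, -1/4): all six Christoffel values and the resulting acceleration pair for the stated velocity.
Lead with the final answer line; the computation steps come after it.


Answer: Gamma_uuu = 1458/833, Gamma_uuv = 162/833, Gamma_uvv = 486/833, Gamma_vuu = -1026/833, Gamma_vuv = -114/833, Gamma_vvv = -342/833; accelerations (d^2u/dtau^2, d^2v/dtau^2) = (-6075/1666, 4275/1666)

E = 145/64, F = -57/64, G = 937/576 at the point
E_u = 81/8, E_v = 9/8, F_u = -3, F_v = 31/24, G_u = -19/24, G_v = -19/8
EG - F^2 = 833/288;  g^inv = (288/833) * [[937/576, 57/64], [57/64, 145/64]]
first-kind symbols [ij,l] = (1/2)(d_i g_jl + d_j g_il - d_l g_ij): [uu,u] = E_u/2 = 81/16, [uu,v] = F_u - E_v/2 = -57/16, [uv,u] = E_v/2 = 9/16, [uv,v] = G_u/2 = -19/48, [vv,u] = F_v - G_u/2 = 27/16, [vv,v] = G_v/2 = -19/16
Gamma^u_ij = (G*[ij,u] - F*[ij,v])/(EG - F^2), Gamma^v_ij = (E*[ij,v] - F*[ij,u])/(EG - F^2)
Gamma_uuu = 1458/833, Gamma_uuv = 162/833, Gamma_uvv = 486/833, Gamma_vuu = -1026/833, Gamma_vuv = -114/833, Gamma_vvv = -342/833
d^2u/dtau^2 = -(Gamma_uuu*(1)^2 + 2*Gamma_uuv*(1)*(3/2) + Gamma_uvv*(3/2)^2) = -6075/1666
d^2v/dtau^2 = -(Gamma_vuu*(1)^2 + 2*Gamma_vuv*(1)*(3/2) + Gamma_vvv*(3/2)^2) = 4275/1666


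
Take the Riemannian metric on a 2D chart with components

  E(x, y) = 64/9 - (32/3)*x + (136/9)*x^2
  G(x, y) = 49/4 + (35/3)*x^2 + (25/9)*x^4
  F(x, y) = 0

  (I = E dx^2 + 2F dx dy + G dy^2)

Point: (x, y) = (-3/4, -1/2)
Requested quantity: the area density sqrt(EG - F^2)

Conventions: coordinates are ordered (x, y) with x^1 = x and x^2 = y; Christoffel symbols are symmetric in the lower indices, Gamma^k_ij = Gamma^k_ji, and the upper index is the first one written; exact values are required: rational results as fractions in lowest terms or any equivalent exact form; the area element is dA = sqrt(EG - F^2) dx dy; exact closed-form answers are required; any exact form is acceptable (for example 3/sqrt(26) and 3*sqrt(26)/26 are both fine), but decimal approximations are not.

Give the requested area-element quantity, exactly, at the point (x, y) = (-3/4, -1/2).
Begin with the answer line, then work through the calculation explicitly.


Answer: sqrt(EG - F^2) = 355*sqrt(34)/96

E = 425/18, F = 0, G = 5041/256; EG - F^2 = 2142425/4608


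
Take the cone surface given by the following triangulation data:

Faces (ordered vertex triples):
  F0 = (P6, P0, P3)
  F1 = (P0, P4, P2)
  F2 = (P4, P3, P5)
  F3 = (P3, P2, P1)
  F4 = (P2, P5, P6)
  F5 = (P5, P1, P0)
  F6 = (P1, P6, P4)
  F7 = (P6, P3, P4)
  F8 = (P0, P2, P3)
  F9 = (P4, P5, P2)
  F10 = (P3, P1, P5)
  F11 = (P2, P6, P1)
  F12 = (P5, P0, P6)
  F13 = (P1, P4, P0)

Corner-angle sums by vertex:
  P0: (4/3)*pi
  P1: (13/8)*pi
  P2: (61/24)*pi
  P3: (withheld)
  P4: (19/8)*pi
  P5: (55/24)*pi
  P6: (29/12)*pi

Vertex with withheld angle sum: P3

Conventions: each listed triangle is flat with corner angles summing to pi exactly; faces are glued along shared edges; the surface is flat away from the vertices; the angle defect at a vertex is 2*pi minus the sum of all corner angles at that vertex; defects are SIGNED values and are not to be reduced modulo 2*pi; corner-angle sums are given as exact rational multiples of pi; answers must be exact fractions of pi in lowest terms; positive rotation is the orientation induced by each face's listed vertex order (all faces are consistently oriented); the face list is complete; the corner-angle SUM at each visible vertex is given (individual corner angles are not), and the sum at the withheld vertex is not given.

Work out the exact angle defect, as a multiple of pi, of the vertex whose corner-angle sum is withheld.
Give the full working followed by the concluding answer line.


V = 7, E = 21, F = 14; chi = V - E + F = 0
Gauss-Bonnet: total defect = 2*pi*chi = 0; visible defects sum to (-7/12)*pi

Answer: defect(P3) = (7/12)*pi


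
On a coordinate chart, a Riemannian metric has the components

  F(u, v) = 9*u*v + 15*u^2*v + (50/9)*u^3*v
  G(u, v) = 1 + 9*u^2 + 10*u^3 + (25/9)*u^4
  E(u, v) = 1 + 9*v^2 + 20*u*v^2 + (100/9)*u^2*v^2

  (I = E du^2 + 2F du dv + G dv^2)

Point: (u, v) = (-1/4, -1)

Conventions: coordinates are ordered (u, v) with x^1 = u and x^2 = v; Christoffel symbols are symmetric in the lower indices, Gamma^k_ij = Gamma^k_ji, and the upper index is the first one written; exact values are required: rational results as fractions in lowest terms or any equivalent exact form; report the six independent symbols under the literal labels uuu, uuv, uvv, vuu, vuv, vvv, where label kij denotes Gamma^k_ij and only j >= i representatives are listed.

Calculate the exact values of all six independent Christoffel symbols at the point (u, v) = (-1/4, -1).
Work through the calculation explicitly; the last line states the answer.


E = 205/36, F = 403/288, G = 3265/2304 at the point
E_u = 130/9, E_v = -169/18, F_u = -61/24, F_v = -403/288, G_u = -403/144, G_v = 0
EG - F^2 = 14081/2304;  g^inv = (2304/14081) * [[3265/2304, -403/288], [-403/288, 205/36]]
first-kind symbols [ij,l] = (1/2)(d_i g_jl + d_j g_il - d_l g_ij): [uu,u] = E_u/2 = 65/9, [uu,v] = F_u - E_v/2 = 155/72, [uv,u] = E_v/2 = -169/36, [uv,v] = G_u/2 = -403/288, [vv,u] = F_v - G_u/2 = 0, [vv,v] = G_v/2 = 0
Gamma^u_ij = (G*[ij,u] - F*[ij,v])/(EG - F^2), Gamma^v_ij = (E*[ij,v] - F*[ij,u])/(EG - F^2)

Answer: Gamma_uuu = 16640/14081, Gamma_uuv = -10816/14081, Gamma_uvv = 0, Gamma_vuu = 4960/14081, Gamma_vuv = -3224/14081, Gamma_vvv = 0
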